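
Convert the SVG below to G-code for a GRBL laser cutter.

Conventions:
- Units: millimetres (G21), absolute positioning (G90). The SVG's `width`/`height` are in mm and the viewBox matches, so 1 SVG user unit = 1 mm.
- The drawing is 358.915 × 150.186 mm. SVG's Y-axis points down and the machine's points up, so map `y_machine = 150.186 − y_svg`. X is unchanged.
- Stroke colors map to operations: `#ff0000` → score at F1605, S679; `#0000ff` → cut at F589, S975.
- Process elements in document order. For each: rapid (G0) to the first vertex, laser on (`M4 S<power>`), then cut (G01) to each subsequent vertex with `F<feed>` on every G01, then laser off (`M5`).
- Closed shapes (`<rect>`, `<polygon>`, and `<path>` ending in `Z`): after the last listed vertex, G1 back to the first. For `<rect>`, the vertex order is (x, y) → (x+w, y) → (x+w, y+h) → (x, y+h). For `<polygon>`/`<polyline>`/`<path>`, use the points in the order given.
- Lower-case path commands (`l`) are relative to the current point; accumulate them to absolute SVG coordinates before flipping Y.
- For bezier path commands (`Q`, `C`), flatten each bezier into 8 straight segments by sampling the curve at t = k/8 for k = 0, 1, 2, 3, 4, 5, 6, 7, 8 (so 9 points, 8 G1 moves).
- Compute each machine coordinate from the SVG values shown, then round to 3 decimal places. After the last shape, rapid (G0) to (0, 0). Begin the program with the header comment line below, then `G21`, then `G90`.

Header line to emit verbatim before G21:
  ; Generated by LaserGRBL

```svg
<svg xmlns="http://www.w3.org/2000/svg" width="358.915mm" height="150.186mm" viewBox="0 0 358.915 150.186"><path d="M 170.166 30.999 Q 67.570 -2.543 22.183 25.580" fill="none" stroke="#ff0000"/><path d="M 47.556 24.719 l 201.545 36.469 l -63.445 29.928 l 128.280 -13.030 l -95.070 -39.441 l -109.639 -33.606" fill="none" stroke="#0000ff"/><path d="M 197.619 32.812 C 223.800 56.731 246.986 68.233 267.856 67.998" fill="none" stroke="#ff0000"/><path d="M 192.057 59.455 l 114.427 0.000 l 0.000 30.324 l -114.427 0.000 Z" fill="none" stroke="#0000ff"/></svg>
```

; Generated by LaserGRBL
G21
G90
G0 X170.166 Y119.187
M4 S679
G01 X145.411 Y126.609 F1605
G01 X122.444 Y132.104 F1605
G01 X101.264 Y135.672 F1605
G01 X81.872 Y137.313 F1605
G01 X64.268 Y137.027 F1605
G01 X48.452 Y134.813 F1605
G01 X34.424 Y130.673 F1605
G01 X22.183 Y124.606 F1605
M5
G0 X47.556 Y125.467
M4 S975
G01 X249.101 Y88.998 F589
G01 X185.656 Y59.070 F589
G01 X313.936 Y72.100 F589
G01 X218.866 Y111.541 F589
G01 X109.227 Y145.147 F589
M5
G0 X197.619 Y117.374
M4 S679
G01 X207.298 Y108.985 F1605
G01 X216.704 Y101.752 F1605
G01 X225.845 Y95.668 F1605
G01 X234.729 Y90.723 F1605
G01 X243.364 Y86.911 F1605
G01 X251.759 Y84.223 F1605
G01 X259.920 Y82.651 F1605
G01 X267.856 Y82.188 F1605
M5
G0 X192.057 Y90.731
M4 S975
G01 X306.484 Y90.731 F589
G01 X306.484 Y60.407 F589
G01 X192.057 Y60.407 F589
G01 X192.057 Y90.731 F589
M5
G0 X0.000 Y0.000

Since the viewBox matches the mm dimensions, user units are millimetres directly. The only transform is the Y-flip y_m = 150.186 − y_svg.

Shape 1 is a quadratic bezier drawn with `<path>`. Its stroke #ff0000 means score at S679, F1605. After flipping Y the toolpath is (170.166,119.187) → (145.411,126.609) → (122.444,132.104) → (101.264,135.672) → (81.872,137.313) → (64.268,137.027) → (48.452,134.813) → (34.424,130.673) → (22.183,124.606).

Shape 2 is a open polyline drawn with `<path>`. Its stroke #0000ff means cut at S975, F589. After flipping Y the toolpath is (47.556,125.467) → (249.101,88.998) → (185.656,59.070) → (313.936,72.100) → (218.866,111.541) → (109.227,145.147).

Shape 3 is a cubic bezier drawn with `<path>`. Its stroke #ff0000 means score at S679, F1605. After flipping Y the toolpath is (197.619,117.374) → (207.298,108.985) → (216.704,101.752) → (225.845,95.668) → (234.729,90.723) → (243.364,86.911) → (251.759,84.223) → (259.920,82.651) → (267.856,82.188).

Shape 4 is a rectangle drawn with `<path>`. Its stroke #0000ff means cut at S975, F589. After flipping Y the toolpath is (192.057,90.731) → (306.484,90.731) → (306.484,60.407) → (192.057,60.407) → (192.057,90.731), returning to the start.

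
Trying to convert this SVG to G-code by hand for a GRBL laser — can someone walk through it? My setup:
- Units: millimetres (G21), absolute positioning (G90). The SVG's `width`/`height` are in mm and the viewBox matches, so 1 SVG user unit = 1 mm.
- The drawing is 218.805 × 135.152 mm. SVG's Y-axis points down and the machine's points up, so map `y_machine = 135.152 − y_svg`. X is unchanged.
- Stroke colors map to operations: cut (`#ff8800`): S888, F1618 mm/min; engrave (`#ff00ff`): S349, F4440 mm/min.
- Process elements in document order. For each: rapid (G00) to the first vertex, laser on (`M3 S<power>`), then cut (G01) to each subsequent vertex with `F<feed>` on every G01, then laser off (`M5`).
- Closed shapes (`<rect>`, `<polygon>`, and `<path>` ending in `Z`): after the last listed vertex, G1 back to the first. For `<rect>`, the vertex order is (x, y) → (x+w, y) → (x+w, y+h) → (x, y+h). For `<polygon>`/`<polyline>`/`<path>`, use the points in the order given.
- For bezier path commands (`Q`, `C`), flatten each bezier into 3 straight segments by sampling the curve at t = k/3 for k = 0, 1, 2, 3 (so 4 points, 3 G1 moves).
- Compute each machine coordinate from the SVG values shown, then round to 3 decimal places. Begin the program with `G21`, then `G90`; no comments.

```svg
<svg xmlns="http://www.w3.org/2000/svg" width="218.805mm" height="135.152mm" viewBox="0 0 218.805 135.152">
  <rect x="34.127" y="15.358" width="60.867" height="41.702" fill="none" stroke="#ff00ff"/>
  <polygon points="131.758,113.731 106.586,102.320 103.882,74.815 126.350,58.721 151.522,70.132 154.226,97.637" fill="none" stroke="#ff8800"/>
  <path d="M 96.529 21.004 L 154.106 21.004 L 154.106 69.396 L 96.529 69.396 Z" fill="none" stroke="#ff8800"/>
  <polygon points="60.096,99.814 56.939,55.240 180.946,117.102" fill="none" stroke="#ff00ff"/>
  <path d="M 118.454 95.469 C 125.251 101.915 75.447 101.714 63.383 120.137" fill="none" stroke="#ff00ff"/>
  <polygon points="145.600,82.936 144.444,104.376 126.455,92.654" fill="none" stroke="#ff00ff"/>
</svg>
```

G21
G90
G00 X34.127 Y119.794
M3 S349
G01 X94.994 Y119.794 F4440
G01 X94.994 Y78.092 F4440
G01 X34.127 Y78.092 F4440
G01 X34.127 Y119.794 F4440
M5
G00 X131.758 Y21.421
M3 S888
G01 X106.586 Y32.832 F1618
G01 X103.882 Y60.337 F1618
G01 X126.350 Y76.431 F1618
G01 X151.522 Y65.020 F1618
G01 X154.226 Y37.515 F1618
G01 X131.758 Y21.421 F1618
M5
G00 X96.529 Y114.148
M3 S888
G01 X154.106 Y114.148 F1618
G01 X154.106 Y65.756 F1618
G01 X96.529 Y65.756 F1618
G01 X96.529 Y114.148 F1618
M5
G00 X60.096 Y35.338
M3 S349
G01 X56.939 Y79.912 F4440
G01 X180.946 Y18.050 F4440
G01 X60.096 Y35.338 F4440
M5
G00 X118.454 Y39.683
M3 S349
G01 X109.878 Y34.517 F4440
G01 X84.533 Y28.166 F4440
G01 X63.383 Y15.015 F4440
M5
G00 X145.600 Y52.216
M3 S349
G01 X144.444 Y30.776 F4440
G01 X126.455 Y42.498 F4440
G01 X145.600 Y52.216 F4440
M5

1 u = 1 mm; y_m = 135.152 − y.

[1] `<rect>` rectangle, #ff00ff→engrave S349 F4440: (34.127,119.794) → (94.994,119.794) → (94.994,78.092) → (34.127,78.092) → (34.127,119.794) (closed)

[2] `<polygon>` regular polygon, #ff8800→cut S888 F1618: (131.758,21.421) → (106.586,32.832) → (103.882,60.337) → (126.350,76.431) → (151.522,65.020) → (154.226,37.515) → (131.758,21.421) (closed)

[3] `<path>` rectangle, #ff8800→cut S888 F1618: (96.529,114.148) → (154.106,114.148) → (154.106,65.756) → (96.529,65.756) → (96.529,114.148) (closed)

[4] `<polygon>` closed polygon, #ff00ff→engrave S349 F4440: (60.096,35.338) → (56.939,79.912) → (180.946,18.050) → (60.096,35.338) (closed)

[5] `<path>` cubic bezier, #ff00ff→engrave S349 F4440: (118.454,39.683) → (109.878,34.517) → (84.533,28.166) → (63.383,15.015)

[6] `<polygon>` regular polygon, #ff00ff→engrave S349 F4440: (145.600,52.216) → (144.444,30.776) → (126.455,42.498) → (145.600,52.216) (closed)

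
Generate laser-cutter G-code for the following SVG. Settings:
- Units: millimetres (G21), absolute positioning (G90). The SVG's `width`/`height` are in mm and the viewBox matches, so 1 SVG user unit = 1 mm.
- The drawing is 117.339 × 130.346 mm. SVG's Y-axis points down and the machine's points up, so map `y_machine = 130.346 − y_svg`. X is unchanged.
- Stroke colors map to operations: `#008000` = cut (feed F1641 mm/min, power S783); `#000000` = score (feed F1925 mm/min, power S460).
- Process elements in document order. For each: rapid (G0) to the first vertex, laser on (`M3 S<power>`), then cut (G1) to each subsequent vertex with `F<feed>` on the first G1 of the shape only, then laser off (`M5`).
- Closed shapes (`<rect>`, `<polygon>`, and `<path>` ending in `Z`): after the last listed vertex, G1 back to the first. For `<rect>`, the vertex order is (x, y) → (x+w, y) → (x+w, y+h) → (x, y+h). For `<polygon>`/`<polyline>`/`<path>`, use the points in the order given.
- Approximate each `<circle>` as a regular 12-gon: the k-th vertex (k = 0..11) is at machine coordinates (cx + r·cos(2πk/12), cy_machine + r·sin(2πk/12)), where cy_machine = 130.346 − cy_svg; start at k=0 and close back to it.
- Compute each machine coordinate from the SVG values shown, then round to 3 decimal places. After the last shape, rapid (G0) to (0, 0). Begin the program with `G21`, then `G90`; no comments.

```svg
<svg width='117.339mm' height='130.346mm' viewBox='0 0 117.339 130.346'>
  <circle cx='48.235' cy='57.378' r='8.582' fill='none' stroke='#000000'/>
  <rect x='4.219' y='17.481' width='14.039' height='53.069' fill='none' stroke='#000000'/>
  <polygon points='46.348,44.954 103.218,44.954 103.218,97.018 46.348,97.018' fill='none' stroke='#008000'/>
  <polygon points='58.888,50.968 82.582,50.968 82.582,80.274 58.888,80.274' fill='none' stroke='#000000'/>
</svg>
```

G21
G90
G0 X56.817 Y72.968
M3 S460
G1 X55.667 Y77.259 F1925
G1 X52.526 Y80.400
G1 X48.235 Y81.550
G1 X43.944 Y80.400
G1 X40.803 Y77.259
G1 X39.653 Y72.968
G1 X40.803 Y68.677
G1 X43.944 Y65.536
G1 X48.235 Y64.386
G1 X52.526 Y65.536
G1 X55.667 Y68.677
G1 X56.817 Y72.968
M5
G0 X4.219 Y112.865
M3 S460
G1 X18.258 Y112.865 F1925
G1 X18.258 Y59.796
G1 X4.219 Y59.796
G1 X4.219 Y112.865
M5
G0 X46.348 Y85.392
M3 S783
G1 X103.218 Y85.392 F1641
G1 X103.218 Y33.328
G1 X46.348 Y33.328
G1 X46.348 Y85.392
M5
G0 X58.888 Y79.378
M3 S460
G1 X82.582 Y79.378 F1925
G1 X82.582 Y50.072
G1 X58.888 Y50.072
G1 X58.888 Y79.378
M5
G0 X0.000 Y0.000

Since the viewBox matches the mm dimensions, user units are millimetres directly. The only transform is the Y-flip y_m = 130.346 − y_svg.

Shape 1 is a circle drawn with `<circle>`. Its stroke #000000 means score at S460, F1925. After flipping Y the toolpath is (56.817,72.968) → (55.667,77.259) → (52.526,80.400) → (48.235,81.550) → (43.944,80.400) → (40.803,77.259) → (39.653,72.968) → (40.803,68.677) → (43.944,65.536) → (48.235,64.386) → (52.526,65.536) → (55.667,68.677) → (56.817,72.968), returning to the start.

Shape 2 is a rectangle drawn with `<rect>`. Its stroke #000000 means score at S460, F1925. After flipping Y the toolpath is (4.219,112.865) → (18.258,112.865) → (18.258,59.796) → (4.219,59.796) → (4.219,112.865), returning to the start.

Shape 3 is a rectangle drawn with `<polygon>`. Its stroke #008000 means cut at S783, F1641. After flipping Y the toolpath is (46.348,85.392) → (103.218,85.392) → (103.218,33.328) → (46.348,33.328) → (46.348,85.392), returning to the start.

Shape 4 is a rectangle drawn with `<polygon>`. Its stroke #000000 means score at S460, F1925. After flipping Y the toolpath is (58.888,79.378) → (82.582,79.378) → (82.582,50.072) → (58.888,50.072) → (58.888,79.378), returning to the start.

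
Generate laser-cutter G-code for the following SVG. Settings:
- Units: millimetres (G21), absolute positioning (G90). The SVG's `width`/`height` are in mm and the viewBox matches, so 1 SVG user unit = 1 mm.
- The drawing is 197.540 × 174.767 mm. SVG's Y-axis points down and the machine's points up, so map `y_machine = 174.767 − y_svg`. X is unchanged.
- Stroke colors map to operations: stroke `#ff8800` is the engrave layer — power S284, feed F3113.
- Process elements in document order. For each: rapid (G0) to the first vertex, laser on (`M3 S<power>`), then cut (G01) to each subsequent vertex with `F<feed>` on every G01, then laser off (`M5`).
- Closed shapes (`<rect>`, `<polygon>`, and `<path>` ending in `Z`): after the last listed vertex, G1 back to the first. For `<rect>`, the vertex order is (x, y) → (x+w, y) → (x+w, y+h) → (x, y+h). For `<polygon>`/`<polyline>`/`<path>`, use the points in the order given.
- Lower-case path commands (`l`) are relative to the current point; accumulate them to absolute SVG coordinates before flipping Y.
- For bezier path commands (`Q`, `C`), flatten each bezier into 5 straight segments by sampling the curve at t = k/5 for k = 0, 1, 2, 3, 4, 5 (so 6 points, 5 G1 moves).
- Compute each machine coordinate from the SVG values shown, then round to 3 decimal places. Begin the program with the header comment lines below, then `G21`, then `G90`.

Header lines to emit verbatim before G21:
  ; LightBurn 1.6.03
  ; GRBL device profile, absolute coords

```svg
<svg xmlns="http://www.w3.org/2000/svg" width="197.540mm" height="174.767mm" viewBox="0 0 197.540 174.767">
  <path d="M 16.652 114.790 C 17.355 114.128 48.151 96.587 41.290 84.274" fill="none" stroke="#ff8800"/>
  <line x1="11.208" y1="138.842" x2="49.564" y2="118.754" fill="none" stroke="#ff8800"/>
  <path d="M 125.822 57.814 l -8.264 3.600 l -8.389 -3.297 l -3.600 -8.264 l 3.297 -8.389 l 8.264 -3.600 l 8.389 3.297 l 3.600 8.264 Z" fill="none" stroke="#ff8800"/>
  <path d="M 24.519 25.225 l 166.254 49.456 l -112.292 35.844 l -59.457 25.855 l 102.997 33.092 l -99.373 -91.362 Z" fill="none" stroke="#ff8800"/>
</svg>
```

viewBox `0 0 197.540 174.767` with mm width/height → 1 unit = 1 mm. Flip: y_m = 174.767 − y_svg.

**Shape 1** — `<path>` cubic bezier, stroke `#ff8800` → engrave (S284, F3113). Control points (SVG): P0=(16.652,114.790), P1=(17.355,114.128), P2=(48.151,96.587), P3=(41.290,84.274); sampled at t=k/5. Machine vertices: (16.652,59.977) → (20.143,62.223) → (27.604,67.458) → (35.784,74.623) → (41.430,82.655) → (41.290,90.493). Open path.

**Shape 2** — `<line>` line segment, stroke `#ff8800` → engrave (S284, F3113). Machine vertices: (11.208,35.925) → (49.564,56.013). Open path.

**Shape 3** — `<path>` regular polygon, stroke `#ff8800` → engrave (S284, F3113). Machine vertices: (125.822,116.953) → (117.558,113.353) → (109.169,116.650) → (105.569,124.914) → (108.866,133.303) → (117.130,136.903) → (125.519,133.606) → (129.119,125.342) → (125.822,116.953). Closed: final G1 returns to the first vertex.

**Shape 4** — `<path>` closed polygon, stroke `#ff8800` → engrave (S284, F3113). Machine vertices: (24.519,149.542) → (190.773,100.086) → (78.481,64.242) → (19.024,38.387) → (122.021,5.295) → (22.648,96.657) → (24.519,149.542). Closed: final G1 returns to the first vertex.

; LightBurn 1.6.03
; GRBL device profile, absolute coords
G21
G90
G0 X16.652 Y59.977
M3 S284
G01 X20.143 Y62.223 F3113
G01 X27.604 Y67.458 F3113
G01 X35.784 Y74.623 F3113
G01 X41.430 Y82.655 F3113
G01 X41.290 Y90.493 F3113
M5
G0 X11.208 Y35.925
M3 S284
G01 X49.564 Y56.013 F3113
M5
G0 X125.822 Y116.953
M3 S284
G01 X117.558 Y113.353 F3113
G01 X109.169 Y116.650 F3113
G01 X105.569 Y124.914 F3113
G01 X108.866 Y133.303 F3113
G01 X117.130 Y136.903 F3113
G01 X125.519 Y133.606 F3113
G01 X129.119 Y125.342 F3113
G01 X125.822 Y116.953 F3113
M5
G0 X24.519 Y149.542
M3 S284
G01 X190.773 Y100.086 F3113
G01 X78.481 Y64.242 F3113
G01 X19.024 Y38.387 F3113
G01 X122.021 Y5.295 F3113
G01 X22.648 Y96.657 F3113
G01 X24.519 Y149.542 F3113
M5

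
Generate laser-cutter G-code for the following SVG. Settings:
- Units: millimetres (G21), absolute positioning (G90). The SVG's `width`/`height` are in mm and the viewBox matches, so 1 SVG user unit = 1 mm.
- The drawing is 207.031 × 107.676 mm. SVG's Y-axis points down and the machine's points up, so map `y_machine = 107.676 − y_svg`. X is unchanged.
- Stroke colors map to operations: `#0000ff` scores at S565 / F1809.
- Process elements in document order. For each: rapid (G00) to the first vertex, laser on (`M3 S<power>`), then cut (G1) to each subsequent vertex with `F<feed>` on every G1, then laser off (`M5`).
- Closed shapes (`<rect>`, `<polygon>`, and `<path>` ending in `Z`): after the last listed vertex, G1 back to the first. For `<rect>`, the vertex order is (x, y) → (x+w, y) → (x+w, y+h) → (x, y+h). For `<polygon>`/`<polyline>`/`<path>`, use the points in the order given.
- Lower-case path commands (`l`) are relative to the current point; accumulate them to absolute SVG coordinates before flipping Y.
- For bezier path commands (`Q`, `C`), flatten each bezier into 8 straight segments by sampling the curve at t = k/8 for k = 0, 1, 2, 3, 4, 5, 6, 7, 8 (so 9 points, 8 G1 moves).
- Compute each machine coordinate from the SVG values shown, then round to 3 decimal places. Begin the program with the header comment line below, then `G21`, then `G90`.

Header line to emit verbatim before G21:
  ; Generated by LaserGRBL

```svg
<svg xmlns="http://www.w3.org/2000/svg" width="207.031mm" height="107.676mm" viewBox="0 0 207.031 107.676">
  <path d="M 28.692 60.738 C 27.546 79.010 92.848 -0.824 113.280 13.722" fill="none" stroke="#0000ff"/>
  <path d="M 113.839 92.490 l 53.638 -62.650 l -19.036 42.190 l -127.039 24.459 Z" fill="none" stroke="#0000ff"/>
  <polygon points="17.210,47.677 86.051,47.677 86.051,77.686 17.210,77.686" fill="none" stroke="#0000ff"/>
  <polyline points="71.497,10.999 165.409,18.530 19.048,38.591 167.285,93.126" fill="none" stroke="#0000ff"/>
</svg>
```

viewBox `0 0 207.031 107.676` with mm width/height → 1 unit = 1 mm. Flip: y_m = 107.676 − y_svg.

**Shape 1** — `<path>` cubic bezier, stroke `#0000ff` → score (S565, F1809). Control points (SVG): P0=(28.692,60.738), P1=(27.546,79.010), P2=(92.848,-0.824), P3=(113.280,13.722); sampled at t=k/8. Machine vertices: (28.692,46.938) → (31.160,44.309) → (38.552,48.621) → (49.565,57.620) → (62.894,69.049) → (77.235,80.652) → (91.282,90.175) → (103.732,95.361) → (113.280,93.954). Open path.

**Shape 2** — `<path>` closed polygon, stroke `#0000ff` → score (S565, F1809). Machine vertices: (113.839,15.186) → (167.477,77.836) → (148.441,35.646) → (21.402,11.187) → (113.839,15.186). Closed: final G1 returns to the first vertex.

**Shape 3** — `<polygon>` rectangle, stroke `#0000ff` → score (S565, F1809). Machine vertices: (17.210,59.999) → (86.051,59.999) → (86.051,29.990) → (17.210,29.990) → (17.210,59.999). Closed: final G1 returns to the first vertex.

**Shape 4** — `<polyline>` open polyline, stroke `#0000ff` → score (S565, F1809). Machine vertices: (71.497,96.677) → (165.409,89.146) → (19.048,69.085) → (167.285,14.550). Open path.

; Generated by LaserGRBL
G21
G90
G00 X28.692 Y46.938
M3 S565
G1 X31.160 Y44.309 F1809
G1 X38.552 Y48.621 F1809
G1 X49.565 Y57.620 F1809
G1 X62.894 Y69.049 F1809
G1 X77.235 Y80.652 F1809
G1 X91.282 Y90.175 F1809
G1 X103.732 Y95.361 F1809
G1 X113.280 Y93.954 F1809
M5
G00 X113.839 Y15.186
M3 S565
G1 X167.477 Y77.836 F1809
G1 X148.441 Y35.646 F1809
G1 X21.402 Y11.187 F1809
G1 X113.839 Y15.186 F1809
M5
G00 X17.210 Y59.999
M3 S565
G1 X86.051 Y59.999 F1809
G1 X86.051 Y29.990 F1809
G1 X17.210 Y29.990 F1809
G1 X17.210 Y59.999 F1809
M5
G00 X71.497 Y96.677
M3 S565
G1 X165.409 Y89.146 F1809
G1 X19.048 Y69.085 F1809
G1 X167.285 Y14.550 F1809
M5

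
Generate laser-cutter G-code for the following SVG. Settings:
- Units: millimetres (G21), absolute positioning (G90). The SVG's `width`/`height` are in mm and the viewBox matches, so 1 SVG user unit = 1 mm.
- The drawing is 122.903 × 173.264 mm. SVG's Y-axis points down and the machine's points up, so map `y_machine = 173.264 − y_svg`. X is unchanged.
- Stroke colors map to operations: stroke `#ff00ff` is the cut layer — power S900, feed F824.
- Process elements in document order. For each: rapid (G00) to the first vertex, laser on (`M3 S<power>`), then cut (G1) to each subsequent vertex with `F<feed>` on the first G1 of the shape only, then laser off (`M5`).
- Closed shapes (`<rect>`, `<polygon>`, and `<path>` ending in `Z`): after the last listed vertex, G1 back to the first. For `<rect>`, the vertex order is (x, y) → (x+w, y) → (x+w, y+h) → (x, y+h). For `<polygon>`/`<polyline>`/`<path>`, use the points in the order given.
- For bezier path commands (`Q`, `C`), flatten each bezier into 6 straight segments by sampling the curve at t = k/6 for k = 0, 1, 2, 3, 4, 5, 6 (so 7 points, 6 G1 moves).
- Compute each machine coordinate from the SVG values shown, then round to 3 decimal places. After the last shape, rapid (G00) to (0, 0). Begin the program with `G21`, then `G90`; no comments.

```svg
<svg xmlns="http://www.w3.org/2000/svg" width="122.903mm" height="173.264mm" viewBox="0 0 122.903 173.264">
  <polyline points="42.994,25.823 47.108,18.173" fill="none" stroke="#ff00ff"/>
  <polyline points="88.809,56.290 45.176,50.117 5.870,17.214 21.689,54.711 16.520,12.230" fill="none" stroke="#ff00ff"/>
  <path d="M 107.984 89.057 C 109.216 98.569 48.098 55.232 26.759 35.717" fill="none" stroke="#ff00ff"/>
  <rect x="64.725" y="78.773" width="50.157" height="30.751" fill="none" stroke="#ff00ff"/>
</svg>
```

1 u = 1 mm; y_m = 173.264 − y.

[1] `<polyline>` line segment, #ff00ff→cut S900 F824: (42.994,147.441) → (47.108,155.091)

[2] `<polyline>` open polyline, #ff00ff→cut S900 F824: (88.809,116.974) → (45.176,123.147) → (5.870,156.050) → (21.689,118.553) → (16.520,161.034)

[3] `<path>` cubic bezier, #ff00ff→cut S900 F824: (107.984,84.207) → (103.877,83.500) → (92.215,89.472) → (75.836,99.992) → (57.575,112.931) → (40.271,126.159) → (26.759,137.547)

[4] `<rect>` rectangle, #ff00ff→cut S900 F824: (64.725,94.491) → (114.882,94.491) → (114.882,63.740) → (64.725,63.740) → (64.725,94.491) (closed)

G21
G90
G00 X42.994 Y147.441
M3 S900
G1 X47.108 Y155.091 F824
M5
G00 X88.809 Y116.974
M3 S900
G1 X45.176 Y123.147 F824
G1 X5.870 Y156.050
G1 X21.689 Y118.553
G1 X16.520 Y161.034
M5
G00 X107.984 Y84.207
M3 S900
G1 X103.877 Y83.500 F824
G1 X92.215 Y89.472
G1 X75.836 Y99.992
G1 X57.575 Y112.931
G1 X40.271 Y126.159
G1 X26.759 Y137.547
M5
G00 X64.725 Y94.491
M3 S900
G1 X114.882 Y94.491 F824
G1 X114.882 Y63.740
G1 X64.725 Y63.740
G1 X64.725 Y94.491
M5
G00 X0.000 Y0.000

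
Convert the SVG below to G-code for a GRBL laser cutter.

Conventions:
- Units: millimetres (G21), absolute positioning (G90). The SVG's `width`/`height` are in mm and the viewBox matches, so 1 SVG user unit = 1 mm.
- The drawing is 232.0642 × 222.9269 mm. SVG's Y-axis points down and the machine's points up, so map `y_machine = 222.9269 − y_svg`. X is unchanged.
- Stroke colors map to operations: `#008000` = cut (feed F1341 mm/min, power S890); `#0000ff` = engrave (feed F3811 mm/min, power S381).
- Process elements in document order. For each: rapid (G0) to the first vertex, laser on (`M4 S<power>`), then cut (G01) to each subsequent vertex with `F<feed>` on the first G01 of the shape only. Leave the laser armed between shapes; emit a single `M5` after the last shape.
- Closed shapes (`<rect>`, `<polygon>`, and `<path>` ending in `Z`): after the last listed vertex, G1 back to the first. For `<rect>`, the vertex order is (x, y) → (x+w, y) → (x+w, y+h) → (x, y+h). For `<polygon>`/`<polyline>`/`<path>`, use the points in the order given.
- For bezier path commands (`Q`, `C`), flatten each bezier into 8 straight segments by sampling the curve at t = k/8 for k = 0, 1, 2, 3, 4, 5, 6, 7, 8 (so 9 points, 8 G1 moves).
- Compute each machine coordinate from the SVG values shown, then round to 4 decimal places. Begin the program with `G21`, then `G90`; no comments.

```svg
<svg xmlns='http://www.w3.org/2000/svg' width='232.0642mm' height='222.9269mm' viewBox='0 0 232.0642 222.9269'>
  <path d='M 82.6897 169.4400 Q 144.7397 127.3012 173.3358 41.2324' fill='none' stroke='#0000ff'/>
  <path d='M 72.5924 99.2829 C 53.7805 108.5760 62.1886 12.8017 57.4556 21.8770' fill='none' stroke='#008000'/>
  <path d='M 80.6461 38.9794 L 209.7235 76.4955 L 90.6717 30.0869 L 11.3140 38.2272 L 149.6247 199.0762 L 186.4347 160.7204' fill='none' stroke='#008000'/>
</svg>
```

viewBox `0 0 232.0642 222.9269` with mm width/height → 1 unit = 1 mm. Flip: y_m = 222.9269 − y_svg.

**Shape 1** — `<path>` quadratic bezier, stroke `#0000ff` → engrave (S381, F3811). Control points (SVG): P0=(82.6897,169.4400), P1=(144.7397,127.3012), P2=(173.3358,41.2324); sampled at t=k/8. Machine vertices: (82.6897,53.4869) → (97.6795,64.7080) → (111.6238,77.3019) → (124.5227,91.2687) → (136.3762,106.6082) → (147.1843,123.3206) → (156.9469,141.4057) → (165.6641,160.8637) → (173.3358,181.6945). Open path.

**Shape 2** — `<path>` cubic bezier, stroke `#008000` → cut (S890, F1341). Control points (SVG): P0=(72.5924,99.2829), P1=(53.7805,108.5760), P2=(62.1886,12.8017), P3=(57.4556,21.8770); sampled at t=k/8. Machine vertices: (72.5924,123.6440) → (66.7350,124.6741) → (62.9566,133.0944) → (60.7840,146.4447) → (59.7444,162.2653) → (59.3647,178.0960) → (59.1720,191.4770) → (58.6933,199.9483) → (57.4556,201.0499). Open path.

**Shape 3** — `<path>` open polyline, stroke `#008000` → cut (S890, F1341). Machine vertices: (80.6461,183.9475) → (209.7235,146.4314) → (90.6717,192.8400) → (11.3140,184.6997) → (149.6247,23.8507) → (186.4347,62.2065). Open path.

G21
G90
G0 X82.6897 Y53.4869
M4 S381
G01 X97.6795 Y64.7080 F3811
G01 X111.6238 Y77.3019
G01 X124.5227 Y91.2687
G01 X136.3762 Y106.6082
G01 X147.1843 Y123.3206
G01 X156.9469 Y141.4057
G01 X165.6641 Y160.8637
G01 X173.3358 Y181.6945
G0 X72.5924 Y123.6440
M4 S890
G01 X66.7350 Y124.6741 F1341
G01 X62.9566 Y133.0944
G01 X60.7840 Y146.4447
G01 X59.7444 Y162.2653
G01 X59.3647 Y178.0960
G01 X59.1720 Y191.4770
G01 X58.6933 Y199.9483
G01 X57.4556 Y201.0499
G0 X80.6461 Y183.9475
M4 S890
G01 X209.7235 Y146.4314 F1341
G01 X90.6717 Y192.8400
G01 X11.3140 Y184.6997
G01 X149.6247 Y23.8507
G01 X186.4347 Y62.2065
M5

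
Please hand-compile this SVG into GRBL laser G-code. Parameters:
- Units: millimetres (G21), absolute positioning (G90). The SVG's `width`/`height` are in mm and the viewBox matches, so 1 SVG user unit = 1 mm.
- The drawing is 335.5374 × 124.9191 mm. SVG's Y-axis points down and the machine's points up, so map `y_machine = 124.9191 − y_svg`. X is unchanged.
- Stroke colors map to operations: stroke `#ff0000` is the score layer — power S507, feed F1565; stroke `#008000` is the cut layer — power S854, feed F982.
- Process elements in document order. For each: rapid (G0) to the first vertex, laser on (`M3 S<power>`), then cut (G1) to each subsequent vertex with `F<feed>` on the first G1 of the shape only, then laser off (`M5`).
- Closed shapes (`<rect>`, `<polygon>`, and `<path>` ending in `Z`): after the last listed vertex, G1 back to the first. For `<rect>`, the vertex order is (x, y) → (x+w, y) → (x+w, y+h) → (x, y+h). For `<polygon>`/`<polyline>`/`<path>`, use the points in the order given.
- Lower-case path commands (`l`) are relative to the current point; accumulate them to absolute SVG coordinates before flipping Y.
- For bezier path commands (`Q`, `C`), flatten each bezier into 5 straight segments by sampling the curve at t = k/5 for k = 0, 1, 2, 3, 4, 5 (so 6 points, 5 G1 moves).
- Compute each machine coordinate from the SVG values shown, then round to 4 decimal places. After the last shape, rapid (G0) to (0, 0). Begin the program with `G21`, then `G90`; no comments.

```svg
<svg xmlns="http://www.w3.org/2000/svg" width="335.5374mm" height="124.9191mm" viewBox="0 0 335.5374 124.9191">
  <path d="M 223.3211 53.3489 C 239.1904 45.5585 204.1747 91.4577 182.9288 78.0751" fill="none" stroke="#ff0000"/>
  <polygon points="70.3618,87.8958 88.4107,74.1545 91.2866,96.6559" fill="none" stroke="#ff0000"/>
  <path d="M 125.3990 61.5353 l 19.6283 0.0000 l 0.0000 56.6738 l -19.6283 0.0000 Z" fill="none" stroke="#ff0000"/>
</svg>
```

viewBox `0 0 335.5374 124.9191` with mm width/height → 1 unit = 1 mm. Flip: y_m = 124.9191 − y_svg.

**Shape 1** — `<path>` cubic bezier, stroke `#ff0000` → score (S507, F1565). Control points (SVG): P0=(223.3211,53.3489), P1=(239.1904,45.5585), P2=(204.1747,91.4577), P3=(182.9288,78.0751); sampled at t=k/5. Machine vertices: (223.3211,71.5702) → (227.2537,70.7055) → (222.0774,62.3778) → (210.8955,52.0100) → (196.8115,45.0245) → (182.9288,46.8440). Open path.

**Shape 2** — `<polygon>` regular polygon, stroke `#ff0000` → score (S507, F1565). Machine vertices: (70.3618,37.0233) → (88.4107,50.7646) → (91.2866,28.2632) → (70.3618,37.0233). Closed: final G1 returns to the first vertex.

**Shape 3** — `<path>` rectangle, stroke `#ff0000` → score (S507, F1565). Machine vertices: (125.3990,63.3838) → (145.0273,63.3838) → (145.0273,6.7100) → (125.3990,6.7100) → (125.3990,63.3838). Closed: final G1 returns to the first vertex.

G21
G90
G0 X223.3211 Y71.5702
M3 S507
G1 X227.2537 Y70.7055 F1565
G1 X222.0774 Y62.3778
G1 X210.8955 Y52.0100
G1 X196.8115 Y45.0245
G1 X182.9288 Y46.8440
M5
G0 X70.3618 Y37.0233
M3 S507
G1 X88.4107 Y50.7646 F1565
G1 X91.2866 Y28.2632
G1 X70.3618 Y37.0233
M5
G0 X125.3990 Y63.3838
M3 S507
G1 X145.0273 Y63.3838 F1565
G1 X145.0273 Y6.7100
G1 X125.3990 Y6.7100
G1 X125.3990 Y63.3838
M5
G0 X0.0000 Y0.0000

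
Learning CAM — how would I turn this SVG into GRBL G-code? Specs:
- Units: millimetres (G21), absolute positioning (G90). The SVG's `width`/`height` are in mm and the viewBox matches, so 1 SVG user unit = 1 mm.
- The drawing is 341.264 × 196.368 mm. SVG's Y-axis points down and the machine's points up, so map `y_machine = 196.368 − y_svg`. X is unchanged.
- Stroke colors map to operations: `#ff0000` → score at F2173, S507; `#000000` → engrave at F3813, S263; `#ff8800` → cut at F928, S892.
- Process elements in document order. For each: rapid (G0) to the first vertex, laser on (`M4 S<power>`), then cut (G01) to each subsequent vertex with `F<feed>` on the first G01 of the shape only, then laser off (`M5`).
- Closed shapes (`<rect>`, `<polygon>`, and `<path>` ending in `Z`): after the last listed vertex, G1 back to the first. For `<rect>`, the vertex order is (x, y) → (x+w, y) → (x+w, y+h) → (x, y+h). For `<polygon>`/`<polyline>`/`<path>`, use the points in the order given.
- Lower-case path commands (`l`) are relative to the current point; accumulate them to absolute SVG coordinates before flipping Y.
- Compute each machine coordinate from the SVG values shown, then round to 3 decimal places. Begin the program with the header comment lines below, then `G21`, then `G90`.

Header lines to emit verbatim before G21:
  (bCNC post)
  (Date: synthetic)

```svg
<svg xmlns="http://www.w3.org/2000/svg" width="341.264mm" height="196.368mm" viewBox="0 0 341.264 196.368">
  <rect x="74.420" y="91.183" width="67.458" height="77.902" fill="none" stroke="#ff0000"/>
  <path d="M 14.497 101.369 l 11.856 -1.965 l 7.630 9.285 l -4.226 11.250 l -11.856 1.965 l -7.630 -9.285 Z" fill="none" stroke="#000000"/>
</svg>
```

1 u = 1 mm; y_m = 196.368 − y.

[1] `<rect>` rectangle, #ff0000→score S507 F2173: (74.420,105.185) → (141.878,105.185) → (141.878,27.283) → (74.420,27.283) → (74.420,105.185) (closed)

[2] `<path>` regular polygon, #000000→engrave S263 F3813: (14.497,94.999) → (26.353,96.964) → (33.983,87.679) → (29.757,76.429) → (17.901,74.464) → (10.271,83.749) → (14.497,94.999) (closed)

(bCNC post)
(Date: synthetic)
G21
G90
G0 X74.420 Y105.185
M4 S507
G01 X141.878 Y105.185 F2173
G01 X141.878 Y27.283
G01 X74.420 Y27.283
G01 X74.420 Y105.185
M5
G0 X14.497 Y94.999
M4 S263
G01 X26.353 Y96.964 F3813
G01 X33.983 Y87.679
G01 X29.757 Y76.429
G01 X17.901 Y74.464
G01 X10.271 Y83.749
G01 X14.497 Y94.999
M5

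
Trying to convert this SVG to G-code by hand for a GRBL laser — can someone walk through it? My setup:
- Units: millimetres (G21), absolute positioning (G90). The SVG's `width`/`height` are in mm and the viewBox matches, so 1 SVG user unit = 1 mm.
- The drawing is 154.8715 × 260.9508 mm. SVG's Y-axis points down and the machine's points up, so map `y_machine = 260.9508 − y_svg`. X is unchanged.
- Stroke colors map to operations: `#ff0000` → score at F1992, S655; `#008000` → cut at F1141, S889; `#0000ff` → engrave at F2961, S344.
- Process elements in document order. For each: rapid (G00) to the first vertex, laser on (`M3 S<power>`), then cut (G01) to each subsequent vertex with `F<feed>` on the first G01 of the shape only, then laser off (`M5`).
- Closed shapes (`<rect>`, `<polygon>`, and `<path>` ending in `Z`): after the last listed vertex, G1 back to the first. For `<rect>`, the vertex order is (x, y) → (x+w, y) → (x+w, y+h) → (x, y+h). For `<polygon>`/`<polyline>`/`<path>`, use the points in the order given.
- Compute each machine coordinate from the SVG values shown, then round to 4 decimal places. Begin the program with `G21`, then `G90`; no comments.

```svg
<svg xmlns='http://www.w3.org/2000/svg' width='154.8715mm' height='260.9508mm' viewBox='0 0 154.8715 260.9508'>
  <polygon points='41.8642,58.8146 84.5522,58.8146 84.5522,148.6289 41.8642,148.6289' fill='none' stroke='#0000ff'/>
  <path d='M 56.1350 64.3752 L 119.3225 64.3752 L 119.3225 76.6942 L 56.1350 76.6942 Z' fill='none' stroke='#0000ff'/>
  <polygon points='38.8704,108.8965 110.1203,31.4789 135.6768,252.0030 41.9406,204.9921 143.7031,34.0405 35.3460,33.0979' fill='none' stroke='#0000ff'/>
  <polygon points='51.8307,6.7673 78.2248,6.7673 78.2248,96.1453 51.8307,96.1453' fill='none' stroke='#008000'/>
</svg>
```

G21
G90
G00 X41.8642 Y202.1362
M3 S344
G01 X84.5522 Y202.1362 F2961
G01 X84.5522 Y112.3219
G01 X41.8642 Y112.3219
G01 X41.8642 Y202.1362
M5
G00 X56.1350 Y196.5756
M3 S344
G01 X119.3225 Y196.5756 F2961
G01 X119.3225 Y184.2566
G01 X56.1350 Y184.2566
G01 X56.1350 Y196.5756
M5
G00 X38.8704 Y152.0543
M3 S344
G01 X110.1203 Y229.4719 F2961
G01 X135.6768 Y8.9478
G01 X41.9406 Y55.9587
G01 X143.7031 Y226.9103
G01 X35.3460 Y227.8529
G01 X38.8704 Y152.0543
M5
G00 X51.8307 Y254.1835
M3 S889
G01 X78.2248 Y254.1835 F1141
G01 X78.2248 Y164.8055
G01 X51.8307 Y164.8055
G01 X51.8307 Y254.1835
M5

viewBox `0 0 154.8715 260.9508` with mm width/height → 1 unit = 1 mm. Flip: y_m = 260.9508 − y_svg.

**Shape 1** — `<polygon>` rectangle, stroke `#0000ff` → engrave (S344, F2961). Machine vertices: (41.8642,202.1362) → (84.5522,202.1362) → (84.5522,112.3219) → (41.8642,112.3219) → (41.8642,202.1362). Closed: final G1 returns to the first vertex.

**Shape 2** — `<path>` rectangle, stroke `#0000ff` → engrave (S344, F2961). Machine vertices: (56.1350,196.5756) → (119.3225,196.5756) → (119.3225,184.2566) → (56.1350,184.2566) → (56.1350,196.5756). Closed: final G1 returns to the first vertex.

**Shape 3** — `<polygon>` closed polygon, stroke `#0000ff` → engrave (S344, F2961). Machine vertices: (38.8704,152.0543) → (110.1203,229.4719) → (135.6768,8.9478) → (41.9406,55.9587) → (143.7031,226.9103) → (35.3460,227.8529) → (38.8704,152.0543). Closed: final G1 returns to the first vertex.

**Shape 4** — `<polygon>` rectangle, stroke `#008000` → cut (S889, F1141). Machine vertices: (51.8307,254.1835) → (78.2248,254.1835) → (78.2248,164.8055) → (51.8307,164.8055) → (51.8307,254.1835). Closed: final G1 returns to the first vertex.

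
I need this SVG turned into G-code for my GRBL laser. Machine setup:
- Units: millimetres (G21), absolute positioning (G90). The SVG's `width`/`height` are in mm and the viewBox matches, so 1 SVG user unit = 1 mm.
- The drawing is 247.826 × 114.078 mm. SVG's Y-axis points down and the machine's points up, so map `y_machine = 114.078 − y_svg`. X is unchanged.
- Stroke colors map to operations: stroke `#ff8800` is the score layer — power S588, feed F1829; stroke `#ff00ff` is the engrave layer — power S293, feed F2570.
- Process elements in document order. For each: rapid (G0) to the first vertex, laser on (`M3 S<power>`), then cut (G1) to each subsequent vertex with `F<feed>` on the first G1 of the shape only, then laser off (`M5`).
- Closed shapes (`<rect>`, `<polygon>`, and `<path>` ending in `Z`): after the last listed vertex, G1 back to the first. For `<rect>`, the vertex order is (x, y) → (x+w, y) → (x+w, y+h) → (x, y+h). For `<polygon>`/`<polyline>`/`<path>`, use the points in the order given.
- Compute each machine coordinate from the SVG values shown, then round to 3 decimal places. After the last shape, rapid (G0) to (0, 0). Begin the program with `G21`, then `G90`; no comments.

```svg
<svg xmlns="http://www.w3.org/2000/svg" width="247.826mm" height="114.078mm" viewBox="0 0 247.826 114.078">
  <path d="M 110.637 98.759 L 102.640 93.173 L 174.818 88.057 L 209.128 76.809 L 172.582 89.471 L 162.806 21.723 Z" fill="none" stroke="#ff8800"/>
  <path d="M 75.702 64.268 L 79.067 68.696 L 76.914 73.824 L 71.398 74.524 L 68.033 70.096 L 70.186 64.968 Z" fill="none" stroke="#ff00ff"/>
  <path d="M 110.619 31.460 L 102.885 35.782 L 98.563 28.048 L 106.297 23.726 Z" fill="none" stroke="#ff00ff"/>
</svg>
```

G21
G90
G0 X110.637 Y15.319
M3 S588
G1 X102.640 Y20.905 F1829
G1 X174.818 Y26.021
G1 X209.128 Y37.269
G1 X172.582 Y24.607
G1 X162.806 Y92.355
G1 X110.637 Y15.319
M5
G0 X75.702 Y49.810
M3 S293
G1 X79.067 Y45.382 F2570
G1 X76.914 Y40.254
G1 X71.398 Y39.554
G1 X68.033 Y43.982
G1 X70.186 Y49.110
G1 X75.702 Y49.810
M5
G0 X110.619 Y82.618
M3 S293
G1 X102.885 Y78.296 F2570
G1 X98.563 Y86.030
G1 X106.297 Y90.352
G1 X110.619 Y82.618
M5
G0 X0.000 Y0.000

viewBox `0 0 247.826 114.078` with mm width/height → 1 unit = 1 mm. Flip: y_m = 114.078 − y_svg.

**Shape 1** — `<path>` closed polygon, stroke `#ff8800` → score (S588, F1829). Machine vertices: (110.637,15.319) → (102.640,20.905) → (174.818,26.021) → (209.128,37.269) → (172.582,24.607) → (162.806,92.355) → (110.637,15.319). Closed: final G1 returns to the first vertex.

**Shape 2** — `<path>` regular polygon, stroke `#ff00ff` → engrave (S293, F2570). Machine vertices: (75.702,49.810) → (79.067,45.382) → (76.914,40.254) → (71.398,39.554) → (68.033,43.982) → (70.186,49.110) → (75.702,49.810). Closed: final G1 returns to the first vertex.

**Shape 3** — `<path>` regular polygon, stroke `#ff00ff` → engrave (S293, F2570). Machine vertices: (110.619,82.618) → (102.885,78.296) → (98.563,86.030) → (106.297,90.352) → (110.619,82.618). Closed: final G1 returns to the first vertex.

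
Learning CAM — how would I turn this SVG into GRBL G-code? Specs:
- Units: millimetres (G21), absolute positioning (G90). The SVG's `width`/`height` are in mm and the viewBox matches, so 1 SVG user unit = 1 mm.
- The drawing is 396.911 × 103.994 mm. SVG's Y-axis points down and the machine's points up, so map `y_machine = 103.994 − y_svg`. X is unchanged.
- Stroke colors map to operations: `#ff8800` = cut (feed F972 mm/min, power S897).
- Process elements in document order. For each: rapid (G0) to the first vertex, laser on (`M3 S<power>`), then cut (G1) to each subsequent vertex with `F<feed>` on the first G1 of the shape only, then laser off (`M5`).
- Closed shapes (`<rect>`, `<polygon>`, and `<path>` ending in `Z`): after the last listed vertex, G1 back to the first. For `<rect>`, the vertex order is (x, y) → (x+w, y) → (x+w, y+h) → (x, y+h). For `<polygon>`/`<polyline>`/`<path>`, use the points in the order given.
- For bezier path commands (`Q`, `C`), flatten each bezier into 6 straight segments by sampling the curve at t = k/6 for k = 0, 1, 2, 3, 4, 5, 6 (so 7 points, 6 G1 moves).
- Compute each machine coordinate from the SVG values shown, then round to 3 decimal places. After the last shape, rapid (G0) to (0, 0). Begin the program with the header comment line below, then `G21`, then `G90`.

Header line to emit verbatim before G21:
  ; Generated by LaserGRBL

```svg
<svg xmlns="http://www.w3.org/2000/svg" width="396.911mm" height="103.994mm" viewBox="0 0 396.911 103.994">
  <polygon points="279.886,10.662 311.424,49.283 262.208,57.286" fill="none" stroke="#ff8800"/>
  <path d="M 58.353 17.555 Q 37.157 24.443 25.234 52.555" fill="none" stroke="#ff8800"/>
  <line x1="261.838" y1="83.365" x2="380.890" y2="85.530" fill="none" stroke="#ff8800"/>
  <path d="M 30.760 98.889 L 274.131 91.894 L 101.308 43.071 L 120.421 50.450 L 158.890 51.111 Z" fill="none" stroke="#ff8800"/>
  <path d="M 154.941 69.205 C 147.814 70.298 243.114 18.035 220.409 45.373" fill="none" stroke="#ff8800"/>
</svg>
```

1 u = 1 mm; y_m = 103.994 − y.

[1] `<polygon>` regular polygon, #ff8800→cut S897 F972: (279.886,93.332) → (311.424,54.711) → (262.208,46.708) → (279.886,93.332) (closed)

[2] `<path>` quadratic bezier, #ff8800→cut S897 F972: (58.353,86.439) → (51.545,83.553) → (45.253,79.489) → (39.475,74.245) → (34.213,67.822) → (29.466,60.220) → (25.234,51.439)

[3] `<line>` line segment, #ff8800→cut S897 F972: (261.838,20.629) → (380.890,18.464)

[4] `<path>` closed polygon, #ff8800→cut S897 F972: (30.760,5.105) → (274.131,12.100) → (101.308,60.923) → (120.421,53.544) → (158.890,52.883) → (30.760,5.105) (closed)

[5] `<path>` cubic bezier, #ff8800→cut S897 F972: (154.941,34.789) → (158.893,38.073) → (173.792,46.557) → (193.517,56.547) → (211.943,64.350) → (222.948,66.272) → (220.409,58.621)

; Generated by LaserGRBL
G21
G90
G0 X279.886 Y93.332
M3 S897
G1 X311.424 Y54.711 F972
G1 X262.208 Y46.708
G1 X279.886 Y93.332
M5
G0 X58.353 Y86.439
M3 S897
G1 X51.545 Y83.553 F972
G1 X45.253 Y79.489
G1 X39.475 Y74.245
G1 X34.213 Y67.822
G1 X29.466 Y60.220
G1 X25.234 Y51.439
M5
G0 X261.838 Y20.629
M3 S897
G1 X380.890 Y18.464 F972
M5
G0 X30.760 Y5.105
M3 S897
G1 X274.131 Y12.100 F972
G1 X101.308 Y60.923
G1 X120.421 Y53.544
G1 X158.890 Y52.883
G1 X30.760 Y5.105
M5
G0 X154.941 Y34.789
M3 S897
G1 X158.893 Y38.073 F972
G1 X173.792 Y46.557
G1 X193.517 Y56.547
G1 X211.943 Y64.350
G1 X222.948 Y66.272
G1 X220.409 Y58.621
M5
G0 X0.000 Y0.000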